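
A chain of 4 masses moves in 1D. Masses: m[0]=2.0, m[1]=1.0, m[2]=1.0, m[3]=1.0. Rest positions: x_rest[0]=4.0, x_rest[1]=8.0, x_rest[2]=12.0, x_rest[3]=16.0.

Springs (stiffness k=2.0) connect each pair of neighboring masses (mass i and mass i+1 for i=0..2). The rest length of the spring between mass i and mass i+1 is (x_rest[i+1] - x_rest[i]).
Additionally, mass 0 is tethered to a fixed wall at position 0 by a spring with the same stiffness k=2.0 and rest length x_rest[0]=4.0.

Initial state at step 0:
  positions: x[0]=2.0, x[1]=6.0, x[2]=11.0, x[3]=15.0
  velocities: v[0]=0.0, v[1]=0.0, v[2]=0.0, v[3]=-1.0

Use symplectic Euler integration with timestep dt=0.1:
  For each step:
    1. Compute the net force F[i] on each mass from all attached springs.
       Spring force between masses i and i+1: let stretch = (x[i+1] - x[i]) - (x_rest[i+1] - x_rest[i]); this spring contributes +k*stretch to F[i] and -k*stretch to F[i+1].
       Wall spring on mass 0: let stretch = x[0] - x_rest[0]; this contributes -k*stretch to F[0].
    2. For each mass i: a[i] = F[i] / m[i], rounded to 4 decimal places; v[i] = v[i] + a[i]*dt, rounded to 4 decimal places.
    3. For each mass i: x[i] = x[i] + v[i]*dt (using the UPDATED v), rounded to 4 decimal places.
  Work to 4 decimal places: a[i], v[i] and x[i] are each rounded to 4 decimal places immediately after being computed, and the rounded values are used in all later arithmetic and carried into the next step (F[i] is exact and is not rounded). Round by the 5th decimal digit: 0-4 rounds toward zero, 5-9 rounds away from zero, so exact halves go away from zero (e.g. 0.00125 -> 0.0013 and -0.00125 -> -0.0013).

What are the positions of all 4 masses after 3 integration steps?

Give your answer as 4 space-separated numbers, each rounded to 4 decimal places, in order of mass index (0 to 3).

Step 0: x=[2.0000 6.0000 11.0000 15.0000] v=[0.0000 0.0000 0.0000 -1.0000]
Step 1: x=[2.0200 6.0200 10.9800 14.9000] v=[0.2000 0.2000 -0.2000 -1.0000]
Step 2: x=[2.0598 6.0592 10.9392 14.8016] v=[0.3980 0.3920 -0.4080 -0.9840]
Step 3: x=[2.1190 6.1160 10.8781 14.7060] v=[0.5920 0.5681 -0.6115 -0.9565]

Answer: 2.1190 6.1160 10.8781 14.7060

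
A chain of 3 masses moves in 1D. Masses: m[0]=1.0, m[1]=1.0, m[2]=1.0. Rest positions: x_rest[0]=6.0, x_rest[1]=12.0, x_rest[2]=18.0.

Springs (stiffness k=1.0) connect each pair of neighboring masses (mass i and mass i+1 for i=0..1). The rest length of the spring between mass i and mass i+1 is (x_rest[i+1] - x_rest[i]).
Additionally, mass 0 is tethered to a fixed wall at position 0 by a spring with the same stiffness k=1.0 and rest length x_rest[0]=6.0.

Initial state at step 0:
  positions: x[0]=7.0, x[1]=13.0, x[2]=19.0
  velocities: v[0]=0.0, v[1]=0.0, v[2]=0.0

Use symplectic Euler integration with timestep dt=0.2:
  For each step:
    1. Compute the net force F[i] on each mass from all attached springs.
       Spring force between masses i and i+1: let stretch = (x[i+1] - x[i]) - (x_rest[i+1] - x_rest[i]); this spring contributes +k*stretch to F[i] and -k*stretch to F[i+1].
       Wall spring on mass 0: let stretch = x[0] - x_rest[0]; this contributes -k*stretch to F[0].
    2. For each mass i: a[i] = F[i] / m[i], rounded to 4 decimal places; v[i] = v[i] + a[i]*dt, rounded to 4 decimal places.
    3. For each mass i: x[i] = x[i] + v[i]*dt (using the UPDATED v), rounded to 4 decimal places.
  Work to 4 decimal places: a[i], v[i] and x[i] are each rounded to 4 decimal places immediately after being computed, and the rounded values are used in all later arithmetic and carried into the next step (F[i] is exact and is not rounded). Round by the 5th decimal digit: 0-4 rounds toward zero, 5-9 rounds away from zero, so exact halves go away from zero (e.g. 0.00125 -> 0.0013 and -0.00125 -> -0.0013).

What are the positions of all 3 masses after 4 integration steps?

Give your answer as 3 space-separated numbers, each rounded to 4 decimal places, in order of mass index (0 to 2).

Step 0: x=[7.0000 13.0000 19.0000] v=[0.0000 0.0000 0.0000]
Step 1: x=[6.9600 13.0000 19.0000] v=[-0.2000 0.0000 0.0000]
Step 2: x=[6.8832 12.9984 19.0000] v=[-0.3840 -0.0080 0.0000]
Step 3: x=[6.7757 12.9923 18.9999] v=[-0.5376 -0.0307 -0.0003]
Step 4: x=[6.6458 12.9778 18.9995] v=[-0.6494 -0.0725 -0.0018]

Answer: 6.6458 12.9778 18.9995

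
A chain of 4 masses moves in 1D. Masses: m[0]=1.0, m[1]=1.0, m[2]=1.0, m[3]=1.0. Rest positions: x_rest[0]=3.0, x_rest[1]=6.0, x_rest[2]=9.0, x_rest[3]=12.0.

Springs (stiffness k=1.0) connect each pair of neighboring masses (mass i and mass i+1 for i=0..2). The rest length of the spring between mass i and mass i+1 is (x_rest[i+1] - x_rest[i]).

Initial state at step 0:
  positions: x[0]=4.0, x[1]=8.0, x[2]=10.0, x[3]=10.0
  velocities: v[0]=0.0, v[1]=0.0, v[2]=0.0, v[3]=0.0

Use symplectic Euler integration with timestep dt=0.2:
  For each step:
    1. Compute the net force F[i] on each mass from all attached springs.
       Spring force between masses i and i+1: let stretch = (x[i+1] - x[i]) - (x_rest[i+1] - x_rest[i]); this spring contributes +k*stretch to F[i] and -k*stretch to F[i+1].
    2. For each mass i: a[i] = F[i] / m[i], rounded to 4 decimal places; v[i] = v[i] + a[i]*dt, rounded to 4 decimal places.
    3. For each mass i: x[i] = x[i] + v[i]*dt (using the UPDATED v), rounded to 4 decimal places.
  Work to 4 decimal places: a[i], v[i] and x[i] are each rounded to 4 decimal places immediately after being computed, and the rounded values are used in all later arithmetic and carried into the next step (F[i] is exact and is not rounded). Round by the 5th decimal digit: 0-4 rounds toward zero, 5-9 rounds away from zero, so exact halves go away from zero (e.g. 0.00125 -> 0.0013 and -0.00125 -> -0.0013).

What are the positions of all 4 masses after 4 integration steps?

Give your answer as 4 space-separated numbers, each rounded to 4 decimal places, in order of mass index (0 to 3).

Answer: 4.3307 7.2702 9.3147 11.0844

Derivation:
Step 0: x=[4.0000 8.0000 10.0000 10.0000] v=[0.0000 0.0000 0.0000 0.0000]
Step 1: x=[4.0400 7.9200 9.9200 10.1200] v=[0.2000 -0.4000 -0.4000 0.6000]
Step 2: x=[4.1152 7.7648 9.7680 10.3520] v=[0.3760 -0.7760 -0.7600 1.1600]
Step 3: x=[4.2164 7.5437 9.5592 10.6806] v=[0.5059 -1.1053 -1.0438 1.6432]
Step 4: x=[4.3307 7.2702 9.3147 11.0844] v=[0.5714 -1.3677 -1.2226 2.0189]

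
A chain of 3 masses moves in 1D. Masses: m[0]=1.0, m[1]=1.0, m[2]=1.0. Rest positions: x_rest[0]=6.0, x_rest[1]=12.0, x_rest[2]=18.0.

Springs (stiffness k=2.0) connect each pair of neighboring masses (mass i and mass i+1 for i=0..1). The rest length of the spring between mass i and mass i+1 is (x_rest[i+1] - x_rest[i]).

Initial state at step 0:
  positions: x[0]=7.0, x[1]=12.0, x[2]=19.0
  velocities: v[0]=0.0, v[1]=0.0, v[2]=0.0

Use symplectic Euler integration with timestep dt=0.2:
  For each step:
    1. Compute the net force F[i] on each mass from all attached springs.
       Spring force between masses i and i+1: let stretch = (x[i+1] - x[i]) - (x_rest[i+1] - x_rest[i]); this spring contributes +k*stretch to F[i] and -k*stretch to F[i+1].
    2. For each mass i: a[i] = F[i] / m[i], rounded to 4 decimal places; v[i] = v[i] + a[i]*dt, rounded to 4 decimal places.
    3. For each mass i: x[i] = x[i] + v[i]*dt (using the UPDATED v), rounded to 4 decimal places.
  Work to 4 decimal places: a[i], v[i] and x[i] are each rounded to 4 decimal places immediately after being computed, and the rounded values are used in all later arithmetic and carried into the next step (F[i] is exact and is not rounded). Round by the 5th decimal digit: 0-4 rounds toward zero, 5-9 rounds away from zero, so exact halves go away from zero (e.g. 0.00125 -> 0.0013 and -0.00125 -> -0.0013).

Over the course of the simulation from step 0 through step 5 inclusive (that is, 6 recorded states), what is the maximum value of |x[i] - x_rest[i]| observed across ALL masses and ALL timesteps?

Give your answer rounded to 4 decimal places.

Answer: 1.2947

Derivation:
Step 0: x=[7.0000 12.0000 19.0000] v=[0.0000 0.0000 0.0000]
Step 1: x=[6.9200 12.1600 18.9200] v=[-0.4000 0.8000 -0.4000]
Step 2: x=[6.7792 12.4416 18.7792] v=[-0.7040 1.4080 -0.7040]
Step 3: x=[6.6114 12.7772 18.6114] v=[-0.8390 1.6781 -0.8390]
Step 4: x=[6.4569 13.0863 18.4569] v=[-0.7727 1.5455 -0.7727]
Step 5: x=[6.3527 13.2947 18.3527] v=[-0.5209 1.0420 -0.5209]
Max displacement = 1.2947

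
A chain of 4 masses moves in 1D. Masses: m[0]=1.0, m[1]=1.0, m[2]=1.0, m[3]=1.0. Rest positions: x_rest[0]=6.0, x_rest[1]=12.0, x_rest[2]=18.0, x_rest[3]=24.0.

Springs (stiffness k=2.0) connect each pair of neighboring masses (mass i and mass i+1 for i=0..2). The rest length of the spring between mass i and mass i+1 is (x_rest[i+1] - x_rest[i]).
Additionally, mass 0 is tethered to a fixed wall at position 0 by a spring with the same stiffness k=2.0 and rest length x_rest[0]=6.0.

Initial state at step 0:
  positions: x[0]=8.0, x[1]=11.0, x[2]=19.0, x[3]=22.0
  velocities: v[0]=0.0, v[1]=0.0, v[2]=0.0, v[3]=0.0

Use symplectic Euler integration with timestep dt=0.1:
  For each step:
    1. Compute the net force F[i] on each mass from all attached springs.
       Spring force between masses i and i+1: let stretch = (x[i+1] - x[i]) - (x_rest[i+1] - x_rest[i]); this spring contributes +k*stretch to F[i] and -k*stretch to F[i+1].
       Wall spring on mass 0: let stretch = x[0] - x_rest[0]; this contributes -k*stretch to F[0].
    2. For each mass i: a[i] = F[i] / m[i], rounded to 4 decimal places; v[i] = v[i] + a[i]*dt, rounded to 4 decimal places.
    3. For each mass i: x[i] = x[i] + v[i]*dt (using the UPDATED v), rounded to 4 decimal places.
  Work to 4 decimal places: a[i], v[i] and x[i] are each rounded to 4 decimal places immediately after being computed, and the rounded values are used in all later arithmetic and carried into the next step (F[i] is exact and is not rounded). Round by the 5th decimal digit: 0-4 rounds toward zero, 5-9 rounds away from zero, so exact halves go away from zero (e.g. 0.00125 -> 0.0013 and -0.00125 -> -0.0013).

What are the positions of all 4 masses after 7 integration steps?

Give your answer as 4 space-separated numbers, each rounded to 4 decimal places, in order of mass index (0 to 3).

Answer: 5.8764 12.9080 17.0055 23.3182

Derivation:
Step 0: x=[8.0000 11.0000 19.0000 22.0000] v=[0.0000 0.0000 0.0000 0.0000]
Step 1: x=[7.9000 11.1000 18.9000 22.0600] v=[-1.0000 1.0000 -1.0000 0.6000]
Step 2: x=[7.7060 11.2920 18.7072 22.1768] v=[-1.9400 1.9200 -1.9280 1.1680]
Step 3: x=[7.4296 11.5606 18.4355 22.3442] v=[-2.7640 2.6858 -2.7171 1.6741]
Step 4: x=[7.0872 11.8841 18.1045 22.5534] v=[-3.4237 3.2346 -3.3103 2.0924]
Step 5: x=[6.6990 12.2360 17.7380 22.7937] v=[-3.8818 3.5193 -3.6646 2.4026]
Step 6: x=[6.2876 12.5872 17.3626 23.0529] v=[-4.1142 3.5123 -3.7539 2.5915]
Step 7: x=[5.8764 12.9080 17.0055 23.3182] v=[-4.1118 3.2075 -3.5709 2.6534]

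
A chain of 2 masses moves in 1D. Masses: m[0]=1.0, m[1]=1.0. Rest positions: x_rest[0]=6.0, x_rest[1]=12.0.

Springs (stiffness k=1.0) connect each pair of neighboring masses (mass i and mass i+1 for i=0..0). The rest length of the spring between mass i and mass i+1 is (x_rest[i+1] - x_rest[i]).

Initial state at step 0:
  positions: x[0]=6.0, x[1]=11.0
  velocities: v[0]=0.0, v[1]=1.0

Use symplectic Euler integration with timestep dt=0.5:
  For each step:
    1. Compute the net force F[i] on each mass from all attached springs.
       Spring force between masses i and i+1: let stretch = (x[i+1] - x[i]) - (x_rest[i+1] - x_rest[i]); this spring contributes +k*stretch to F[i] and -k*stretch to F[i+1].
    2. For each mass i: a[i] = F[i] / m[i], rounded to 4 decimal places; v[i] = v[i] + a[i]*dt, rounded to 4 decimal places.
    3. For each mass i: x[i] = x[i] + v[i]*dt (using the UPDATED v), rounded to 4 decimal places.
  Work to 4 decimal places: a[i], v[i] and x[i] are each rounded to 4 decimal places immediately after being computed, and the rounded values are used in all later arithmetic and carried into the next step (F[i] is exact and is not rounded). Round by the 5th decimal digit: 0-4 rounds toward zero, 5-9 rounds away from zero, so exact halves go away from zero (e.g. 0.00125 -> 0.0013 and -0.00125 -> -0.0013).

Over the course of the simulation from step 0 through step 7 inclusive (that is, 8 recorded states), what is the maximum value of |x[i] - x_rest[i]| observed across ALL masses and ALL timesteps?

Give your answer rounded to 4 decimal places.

Step 0: x=[6.0000 11.0000] v=[0.0000 1.0000]
Step 1: x=[5.7500 11.7500] v=[-0.5000 1.5000]
Step 2: x=[5.5000 12.5000] v=[-0.5000 1.5000]
Step 3: x=[5.5000 13.0000] v=[0.0000 1.0000]
Step 4: x=[5.8750 13.1250] v=[0.7500 0.2500]
Step 5: x=[6.5625 12.9375] v=[1.3750 -0.3750]
Step 6: x=[7.3438 12.6563] v=[1.5625 -0.5625]
Step 7: x=[7.9532 12.5469] v=[1.2188 -0.2188]
Max displacement = 1.9532

Answer: 1.9532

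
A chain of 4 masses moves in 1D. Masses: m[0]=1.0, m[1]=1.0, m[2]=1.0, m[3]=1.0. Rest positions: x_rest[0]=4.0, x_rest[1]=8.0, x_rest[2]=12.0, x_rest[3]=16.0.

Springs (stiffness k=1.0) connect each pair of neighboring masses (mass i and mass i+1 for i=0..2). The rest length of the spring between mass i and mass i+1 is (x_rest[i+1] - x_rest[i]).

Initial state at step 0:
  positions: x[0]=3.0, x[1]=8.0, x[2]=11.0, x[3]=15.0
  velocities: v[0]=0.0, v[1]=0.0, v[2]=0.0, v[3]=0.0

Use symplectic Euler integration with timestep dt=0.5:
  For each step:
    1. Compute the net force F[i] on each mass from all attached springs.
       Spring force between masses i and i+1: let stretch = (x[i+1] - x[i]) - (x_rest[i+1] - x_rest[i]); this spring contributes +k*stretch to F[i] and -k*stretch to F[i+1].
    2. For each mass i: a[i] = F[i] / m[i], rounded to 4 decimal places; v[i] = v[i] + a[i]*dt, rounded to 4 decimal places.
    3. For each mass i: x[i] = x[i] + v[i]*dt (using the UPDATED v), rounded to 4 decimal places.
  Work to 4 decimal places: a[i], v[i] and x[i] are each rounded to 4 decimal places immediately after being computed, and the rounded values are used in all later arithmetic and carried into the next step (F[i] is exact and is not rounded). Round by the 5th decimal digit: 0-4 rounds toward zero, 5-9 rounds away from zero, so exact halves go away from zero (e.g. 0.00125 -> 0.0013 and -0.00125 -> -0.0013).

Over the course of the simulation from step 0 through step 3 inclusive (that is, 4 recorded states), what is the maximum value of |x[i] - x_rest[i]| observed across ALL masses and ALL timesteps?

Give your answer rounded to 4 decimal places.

Answer: 1.4219

Derivation:
Step 0: x=[3.0000 8.0000 11.0000 15.0000] v=[0.0000 0.0000 0.0000 0.0000]
Step 1: x=[3.2500 7.5000 11.2500 15.0000] v=[0.5000 -1.0000 0.5000 0.0000]
Step 2: x=[3.5625 6.8750 11.5000 15.0625] v=[0.6250 -1.2500 0.5000 0.1250]
Step 3: x=[3.7032 6.5781 11.4844 15.2344] v=[0.2813 -0.5938 -0.0313 0.3438]
Max displacement = 1.4219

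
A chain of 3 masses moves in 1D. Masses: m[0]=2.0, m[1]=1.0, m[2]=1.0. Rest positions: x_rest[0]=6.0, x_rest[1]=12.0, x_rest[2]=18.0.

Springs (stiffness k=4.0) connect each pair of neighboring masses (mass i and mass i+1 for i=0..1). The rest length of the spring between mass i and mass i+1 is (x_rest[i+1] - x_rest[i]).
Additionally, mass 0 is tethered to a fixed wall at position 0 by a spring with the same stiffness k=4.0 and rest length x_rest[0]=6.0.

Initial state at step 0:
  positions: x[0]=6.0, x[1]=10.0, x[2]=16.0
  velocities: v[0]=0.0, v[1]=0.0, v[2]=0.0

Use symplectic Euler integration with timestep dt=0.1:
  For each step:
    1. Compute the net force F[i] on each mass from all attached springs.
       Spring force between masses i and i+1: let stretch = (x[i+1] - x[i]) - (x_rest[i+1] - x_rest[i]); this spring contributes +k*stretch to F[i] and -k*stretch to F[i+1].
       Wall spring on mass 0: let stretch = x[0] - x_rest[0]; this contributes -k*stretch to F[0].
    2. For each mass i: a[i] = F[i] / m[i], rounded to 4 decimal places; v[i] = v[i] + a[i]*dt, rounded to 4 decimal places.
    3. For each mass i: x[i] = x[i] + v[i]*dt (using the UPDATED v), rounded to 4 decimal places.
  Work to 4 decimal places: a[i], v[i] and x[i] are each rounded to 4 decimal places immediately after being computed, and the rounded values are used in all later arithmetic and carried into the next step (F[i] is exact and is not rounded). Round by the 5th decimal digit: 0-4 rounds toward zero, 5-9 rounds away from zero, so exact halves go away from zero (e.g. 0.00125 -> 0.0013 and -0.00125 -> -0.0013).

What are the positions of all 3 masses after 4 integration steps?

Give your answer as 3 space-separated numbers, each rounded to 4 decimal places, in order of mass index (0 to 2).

Answer: 5.6460 10.6862 16.0450

Derivation:
Step 0: x=[6.0000 10.0000 16.0000] v=[0.0000 0.0000 0.0000]
Step 1: x=[5.9600 10.0800 16.0000] v=[-0.4000 0.8000 0.0000]
Step 2: x=[5.8832 10.2320 16.0032] v=[-0.7680 1.5200 0.0320]
Step 3: x=[5.7757 10.4409 16.0156] v=[-1.0749 2.0890 0.1235]
Step 4: x=[5.6460 10.6862 16.0450] v=[-1.2970 2.4528 0.2936]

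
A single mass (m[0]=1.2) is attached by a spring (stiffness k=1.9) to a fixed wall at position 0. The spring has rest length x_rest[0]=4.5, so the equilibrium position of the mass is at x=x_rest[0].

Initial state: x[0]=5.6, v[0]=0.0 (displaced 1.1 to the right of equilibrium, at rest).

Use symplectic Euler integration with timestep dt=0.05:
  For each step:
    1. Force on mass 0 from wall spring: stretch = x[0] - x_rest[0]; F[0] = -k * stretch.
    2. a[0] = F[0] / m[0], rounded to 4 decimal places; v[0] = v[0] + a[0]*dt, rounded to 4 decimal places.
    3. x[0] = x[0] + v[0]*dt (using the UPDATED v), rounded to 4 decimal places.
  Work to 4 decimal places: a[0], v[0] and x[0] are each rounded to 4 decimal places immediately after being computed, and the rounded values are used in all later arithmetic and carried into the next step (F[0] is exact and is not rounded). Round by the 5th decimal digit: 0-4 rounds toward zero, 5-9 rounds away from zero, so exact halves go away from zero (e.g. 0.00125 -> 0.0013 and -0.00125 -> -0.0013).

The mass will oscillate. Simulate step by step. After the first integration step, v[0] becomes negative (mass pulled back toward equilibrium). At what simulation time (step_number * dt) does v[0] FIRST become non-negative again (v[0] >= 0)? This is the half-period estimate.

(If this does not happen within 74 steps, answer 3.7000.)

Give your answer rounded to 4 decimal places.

Answer: 2.5000

Derivation:
Step 0: x=[5.6000] v=[0.0000]
Step 1: x=[5.5956] v=[-0.0871]
Step 2: x=[5.5869] v=[-0.1738]
Step 3: x=[5.5739] v=[-0.2598]
Step 4: x=[5.5567] v=[-0.3448]
Step 5: x=[5.5353] v=[-0.4285]
Step 6: x=[5.5098] v=[-0.5105]
Step 7: x=[5.4803] v=[-0.5904]
Step 8: x=[5.4469] v=[-0.6680]
Step 9: x=[5.4098] v=[-0.7430]
Step 10: x=[5.3691] v=[-0.8150]
Step 11: x=[5.3249] v=[-0.8838]
Step 12: x=[5.2774] v=[-0.9491]
Step 13: x=[5.2269] v=[-1.0106]
Step 14: x=[5.1735] v=[-1.0681]
Step 15: x=[5.1174] v=[-1.1214]
Step 16: x=[5.0589] v=[-1.1703]
Step 17: x=[4.9982] v=[-1.2145]
Step 18: x=[4.9355] v=[-1.2539]
Step 19: x=[4.8711] v=[-1.2884]
Step 20: x=[4.8052] v=[-1.3178]
Step 21: x=[4.7381] v=[-1.3420]
Step 22: x=[4.6701] v=[-1.3609]
Step 23: x=[4.6014] v=[-1.3744]
Step 24: x=[4.5323] v=[-1.3824]
Step 25: x=[4.4631] v=[-1.3850]
Step 26: x=[4.3940] v=[-1.3821]
Step 27: x=[4.3253] v=[-1.3737]
Step 28: x=[4.2573] v=[-1.3599]
Step 29: x=[4.1903] v=[-1.3407]
Step 30: x=[4.1245] v=[-1.3162]
Step 31: x=[4.0602] v=[-1.2865]
Step 32: x=[3.9976] v=[-1.2517]
Step 33: x=[3.9370] v=[-1.2119]
Step 34: x=[3.8786] v=[-1.1673]
Step 35: x=[3.8227] v=[-1.1181]
Step 36: x=[3.7695] v=[-1.0645]
Step 37: x=[3.7192] v=[-1.0067]
Step 38: x=[3.6720] v=[-0.9449]
Step 39: x=[3.6280] v=[-0.8794]
Step 40: x=[3.5875] v=[-0.8104]
Step 41: x=[3.5506] v=[-0.7382]
Step 42: x=[3.5175] v=[-0.6630]
Step 43: x=[3.4882] v=[-0.5852]
Step 44: x=[3.4629] v=[-0.5051]
Step 45: x=[3.4418] v=[-0.4230]
Step 46: x=[3.4248] v=[-0.3392]
Step 47: x=[3.4121] v=[-0.2541]
Step 48: x=[3.4037] v=[-0.1680]
Step 49: x=[3.3996] v=[-0.0812]
Step 50: x=[3.3999] v=[0.0059]
First v>=0 after going negative at step 50, time=2.5000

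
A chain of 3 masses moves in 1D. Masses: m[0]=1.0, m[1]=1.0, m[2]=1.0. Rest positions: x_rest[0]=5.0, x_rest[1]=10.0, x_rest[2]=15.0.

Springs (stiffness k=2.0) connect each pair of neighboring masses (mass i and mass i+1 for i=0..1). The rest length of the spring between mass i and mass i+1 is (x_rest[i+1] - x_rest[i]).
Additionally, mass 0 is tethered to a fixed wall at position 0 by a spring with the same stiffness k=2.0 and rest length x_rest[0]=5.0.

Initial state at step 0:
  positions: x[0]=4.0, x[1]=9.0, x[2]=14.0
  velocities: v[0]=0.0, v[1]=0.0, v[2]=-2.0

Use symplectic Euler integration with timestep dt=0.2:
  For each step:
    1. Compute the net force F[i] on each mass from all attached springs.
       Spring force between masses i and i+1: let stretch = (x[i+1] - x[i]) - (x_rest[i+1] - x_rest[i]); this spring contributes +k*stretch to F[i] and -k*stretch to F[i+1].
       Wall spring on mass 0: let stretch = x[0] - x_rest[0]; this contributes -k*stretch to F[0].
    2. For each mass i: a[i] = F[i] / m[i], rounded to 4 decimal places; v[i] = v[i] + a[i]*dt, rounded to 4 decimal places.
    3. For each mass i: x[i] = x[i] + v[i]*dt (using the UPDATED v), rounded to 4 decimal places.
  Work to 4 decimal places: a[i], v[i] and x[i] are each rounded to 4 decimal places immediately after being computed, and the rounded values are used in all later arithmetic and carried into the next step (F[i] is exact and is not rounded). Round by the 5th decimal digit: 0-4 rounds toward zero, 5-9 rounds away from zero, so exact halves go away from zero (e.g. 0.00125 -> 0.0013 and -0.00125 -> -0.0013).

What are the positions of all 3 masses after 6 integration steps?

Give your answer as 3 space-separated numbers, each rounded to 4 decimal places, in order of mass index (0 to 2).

Answer: 4.8652 8.5484 12.5024

Derivation:
Step 0: x=[4.0000 9.0000 14.0000] v=[0.0000 0.0000 -2.0000]
Step 1: x=[4.0800 9.0000 13.6000] v=[0.4000 0.0000 -2.0000]
Step 2: x=[4.2272 8.9744 13.2320] v=[0.7360 -0.1280 -1.8400]
Step 3: x=[4.4160 8.9096 12.9234] v=[0.9440 -0.3238 -1.5430]
Step 4: x=[4.6110 8.8065 12.6937] v=[0.9750 -0.5157 -1.1485]
Step 5: x=[4.7728 8.6787 12.5530] v=[0.8088 -0.6390 -0.7034]
Step 6: x=[4.8652 8.5484 12.5024] v=[0.4620 -0.6516 -0.2531]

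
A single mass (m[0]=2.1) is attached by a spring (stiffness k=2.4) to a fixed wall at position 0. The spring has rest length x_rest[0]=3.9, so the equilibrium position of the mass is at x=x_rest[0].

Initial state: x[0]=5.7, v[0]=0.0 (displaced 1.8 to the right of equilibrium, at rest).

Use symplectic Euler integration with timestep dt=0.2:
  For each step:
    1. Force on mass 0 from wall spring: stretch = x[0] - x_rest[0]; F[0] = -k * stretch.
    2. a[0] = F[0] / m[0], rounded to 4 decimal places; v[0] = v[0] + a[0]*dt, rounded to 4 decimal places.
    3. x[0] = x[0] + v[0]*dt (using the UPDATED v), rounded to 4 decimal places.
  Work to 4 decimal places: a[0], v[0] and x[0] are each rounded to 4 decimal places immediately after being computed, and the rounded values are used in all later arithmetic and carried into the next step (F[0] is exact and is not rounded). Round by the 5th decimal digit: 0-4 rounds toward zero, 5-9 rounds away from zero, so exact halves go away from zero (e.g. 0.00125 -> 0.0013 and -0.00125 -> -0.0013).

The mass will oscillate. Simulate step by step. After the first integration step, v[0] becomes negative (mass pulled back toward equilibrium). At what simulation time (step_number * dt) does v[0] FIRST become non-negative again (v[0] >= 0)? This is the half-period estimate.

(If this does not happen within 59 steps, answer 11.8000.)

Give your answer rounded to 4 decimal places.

Step 0: x=[5.7000] v=[0.0000]
Step 1: x=[5.6177] v=[-0.4114]
Step 2: x=[5.4569] v=[-0.8040]
Step 3: x=[5.2249] v=[-1.1599]
Step 4: x=[4.9324] v=[-1.4627]
Step 5: x=[4.5927] v=[-1.6987]
Step 6: x=[4.2213] v=[-1.8570]
Step 7: x=[3.8352] v=[-1.9304]
Step 8: x=[3.4521] v=[-1.9156]
Step 9: x=[3.0895] v=[-1.8132]
Step 10: x=[2.7639] v=[-1.6279]
Step 11: x=[2.4903] v=[-1.3682]
Step 12: x=[2.2811] v=[-1.0460]
Step 13: x=[2.1459] v=[-0.6760]
Step 14: x=[2.0909] v=[-0.2751]
Step 15: x=[2.1186] v=[0.1384]
First v>=0 after going negative at step 15, time=3.0000

Answer: 3.0000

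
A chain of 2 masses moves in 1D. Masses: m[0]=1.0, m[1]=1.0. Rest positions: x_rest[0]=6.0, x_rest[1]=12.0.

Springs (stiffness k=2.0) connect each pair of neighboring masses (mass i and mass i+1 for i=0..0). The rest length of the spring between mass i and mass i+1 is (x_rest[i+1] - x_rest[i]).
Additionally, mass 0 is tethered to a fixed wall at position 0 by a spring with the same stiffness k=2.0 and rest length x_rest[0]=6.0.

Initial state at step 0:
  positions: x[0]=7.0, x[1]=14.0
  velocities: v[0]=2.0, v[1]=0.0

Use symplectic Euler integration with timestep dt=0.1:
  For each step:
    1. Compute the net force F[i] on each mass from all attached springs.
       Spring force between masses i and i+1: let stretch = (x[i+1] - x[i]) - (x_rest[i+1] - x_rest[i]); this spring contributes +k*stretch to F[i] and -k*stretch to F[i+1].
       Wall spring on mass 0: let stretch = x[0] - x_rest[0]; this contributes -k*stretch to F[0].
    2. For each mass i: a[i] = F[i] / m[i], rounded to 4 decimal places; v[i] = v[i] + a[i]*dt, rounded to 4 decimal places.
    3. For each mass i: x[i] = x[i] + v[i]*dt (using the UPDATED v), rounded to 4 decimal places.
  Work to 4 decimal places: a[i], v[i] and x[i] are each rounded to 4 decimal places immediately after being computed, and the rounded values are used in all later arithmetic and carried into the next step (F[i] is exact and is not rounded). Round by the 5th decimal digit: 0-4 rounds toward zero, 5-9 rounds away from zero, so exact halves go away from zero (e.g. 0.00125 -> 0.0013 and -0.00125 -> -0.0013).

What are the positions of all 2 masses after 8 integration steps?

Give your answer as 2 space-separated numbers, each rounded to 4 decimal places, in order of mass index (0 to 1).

Answer: 7.9487 13.6366

Derivation:
Step 0: x=[7.0000 14.0000] v=[2.0000 0.0000]
Step 1: x=[7.2000 13.9800] v=[2.0000 -0.2000]
Step 2: x=[7.3916 13.9444] v=[1.9160 -0.3560]
Step 3: x=[7.5664 13.8977] v=[1.7482 -0.4666]
Step 4: x=[7.7165 13.8444] v=[1.5012 -0.5329]
Step 5: x=[7.8349 13.7886] v=[1.1835 -0.5585]
Step 6: x=[7.9156 13.7337] v=[0.8073 -0.5492]
Step 7: x=[7.9544 13.6824] v=[0.3878 -0.5128]
Step 8: x=[7.9487 13.6366] v=[-0.0575 -0.4584]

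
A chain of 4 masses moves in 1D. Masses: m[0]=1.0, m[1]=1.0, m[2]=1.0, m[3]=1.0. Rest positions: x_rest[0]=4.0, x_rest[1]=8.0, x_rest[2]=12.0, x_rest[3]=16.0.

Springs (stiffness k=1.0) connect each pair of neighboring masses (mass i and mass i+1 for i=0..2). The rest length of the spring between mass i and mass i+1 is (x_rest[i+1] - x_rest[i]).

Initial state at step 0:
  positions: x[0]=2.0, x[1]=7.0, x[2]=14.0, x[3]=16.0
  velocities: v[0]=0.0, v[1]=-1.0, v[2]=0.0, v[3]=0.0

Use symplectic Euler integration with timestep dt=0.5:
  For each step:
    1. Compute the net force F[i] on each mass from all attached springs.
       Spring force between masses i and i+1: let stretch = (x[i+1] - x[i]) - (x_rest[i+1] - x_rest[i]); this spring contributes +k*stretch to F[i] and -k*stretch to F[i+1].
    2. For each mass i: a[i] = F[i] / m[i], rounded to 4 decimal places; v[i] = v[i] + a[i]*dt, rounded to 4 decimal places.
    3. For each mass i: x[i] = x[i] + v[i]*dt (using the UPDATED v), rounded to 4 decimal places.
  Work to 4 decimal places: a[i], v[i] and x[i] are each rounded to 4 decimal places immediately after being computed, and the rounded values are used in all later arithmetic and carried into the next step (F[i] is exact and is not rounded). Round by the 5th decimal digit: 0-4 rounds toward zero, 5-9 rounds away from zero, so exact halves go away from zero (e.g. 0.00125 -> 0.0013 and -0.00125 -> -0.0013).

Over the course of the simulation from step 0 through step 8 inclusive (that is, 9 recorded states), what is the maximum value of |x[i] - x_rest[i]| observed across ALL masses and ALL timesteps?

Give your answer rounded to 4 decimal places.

Answer: 3.4927

Derivation:
Step 0: x=[2.0000 7.0000 14.0000 16.0000] v=[0.0000 -1.0000 0.0000 0.0000]
Step 1: x=[2.2500 7.0000 12.7500 16.5000] v=[0.5000 0.0000 -2.5000 1.0000]
Step 2: x=[2.6875 7.2500 11.0000 17.0625] v=[0.8750 0.5000 -3.5000 1.1250]
Step 3: x=[3.2657 7.2969 9.8281 17.1094] v=[1.1563 0.0938 -2.3438 0.0938]
Step 4: x=[3.8517 6.9688 9.8438 16.3360] v=[1.1719 -0.6562 0.0313 -1.5469]
Step 5: x=[4.2170 6.5802 10.7638 14.9395] v=[0.7305 -0.7773 1.8399 -2.7930]
Step 6: x=[4.1731 6.6467 11.6818 13.4991] v=[-0.0879 0.1329 1.8360 -2.8809]
Step 7: x=[3.7476 7.3536 11.7954 12.6043] v=[-0.8511 1.4137 0.2271 -1.7896]
Step 8: x=[3.2236 8.2694 11.0007 12.5073] v=[-1.0481 1.8316 -1.5894 -0.1941]
Max displacement = 3.4927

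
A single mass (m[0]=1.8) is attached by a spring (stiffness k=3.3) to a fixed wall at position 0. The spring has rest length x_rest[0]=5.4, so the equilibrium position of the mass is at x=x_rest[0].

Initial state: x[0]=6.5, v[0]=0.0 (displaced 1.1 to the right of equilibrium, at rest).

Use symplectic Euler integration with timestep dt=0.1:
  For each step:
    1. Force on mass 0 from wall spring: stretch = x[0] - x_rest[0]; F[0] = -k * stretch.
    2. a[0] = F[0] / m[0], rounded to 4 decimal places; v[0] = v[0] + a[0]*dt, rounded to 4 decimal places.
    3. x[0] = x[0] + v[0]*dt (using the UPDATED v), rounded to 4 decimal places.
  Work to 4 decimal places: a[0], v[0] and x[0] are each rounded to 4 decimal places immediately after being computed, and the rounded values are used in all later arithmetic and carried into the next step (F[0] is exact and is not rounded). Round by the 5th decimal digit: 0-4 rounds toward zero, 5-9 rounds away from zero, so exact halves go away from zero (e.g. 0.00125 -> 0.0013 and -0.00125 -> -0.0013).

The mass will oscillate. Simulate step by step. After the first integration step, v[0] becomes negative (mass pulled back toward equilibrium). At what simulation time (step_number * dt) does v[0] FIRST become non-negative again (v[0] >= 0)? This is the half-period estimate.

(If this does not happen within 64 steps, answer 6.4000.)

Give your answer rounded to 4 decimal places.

Answer: 2.4000

Derivation:
Step 0: x=[6.5000] v=[0.0000]
Step 1: x=[6.4798] v=[-0.2017]
Step 2: x=[6.4398] v=[-0.3997]
Step 3: x=[6.3808] v=[-0.5903]
Step 4: x=[6.3038] v=[-0.7701]
Step 5: x=[6.2102] v=[-0.9358]
Step 6: x=[6.1018] v=[-1.0843]
Step 7: x=[5.9805] v=[-1.2130]
Step 8: x=[5.8486] v=[-1.3194]
Step 9: x=[5.7084] v=[-1.4016]
Step 10: x=[5.5626] v=[-1.4581]
Step 11: x=[5.4138] v=[-1.4879]
Step 12: x=[5.2648] v=[-1.4904]
Step 13: x=[5.1182] v=[-1.4656]
Step 14: x=[4.9768] v=[-1.4139]
Step 15: x=[4.8432] v=[-1.3363]
Step 16: x=[4.7198] v=[-1.2342]
Step 17: x=[4.6089] v=[-1.1095]
Step 18: x=[4.5125] v=[-0.9645]
Step 19: x=[4.4323] v=[-0.8018]
Step 20: x=[4.3699] v=[-0.6244]
Step 21: x=[4.3263] v=[-0.4356]
Step 22: x=[4.3024] v=[-0.2388]
Step 23: x=[4.2986] v=[-0.0376]
Step 24: x=[4.3150] v=[0.1643]
First v>=0 after going negative at step 24, time=2.4000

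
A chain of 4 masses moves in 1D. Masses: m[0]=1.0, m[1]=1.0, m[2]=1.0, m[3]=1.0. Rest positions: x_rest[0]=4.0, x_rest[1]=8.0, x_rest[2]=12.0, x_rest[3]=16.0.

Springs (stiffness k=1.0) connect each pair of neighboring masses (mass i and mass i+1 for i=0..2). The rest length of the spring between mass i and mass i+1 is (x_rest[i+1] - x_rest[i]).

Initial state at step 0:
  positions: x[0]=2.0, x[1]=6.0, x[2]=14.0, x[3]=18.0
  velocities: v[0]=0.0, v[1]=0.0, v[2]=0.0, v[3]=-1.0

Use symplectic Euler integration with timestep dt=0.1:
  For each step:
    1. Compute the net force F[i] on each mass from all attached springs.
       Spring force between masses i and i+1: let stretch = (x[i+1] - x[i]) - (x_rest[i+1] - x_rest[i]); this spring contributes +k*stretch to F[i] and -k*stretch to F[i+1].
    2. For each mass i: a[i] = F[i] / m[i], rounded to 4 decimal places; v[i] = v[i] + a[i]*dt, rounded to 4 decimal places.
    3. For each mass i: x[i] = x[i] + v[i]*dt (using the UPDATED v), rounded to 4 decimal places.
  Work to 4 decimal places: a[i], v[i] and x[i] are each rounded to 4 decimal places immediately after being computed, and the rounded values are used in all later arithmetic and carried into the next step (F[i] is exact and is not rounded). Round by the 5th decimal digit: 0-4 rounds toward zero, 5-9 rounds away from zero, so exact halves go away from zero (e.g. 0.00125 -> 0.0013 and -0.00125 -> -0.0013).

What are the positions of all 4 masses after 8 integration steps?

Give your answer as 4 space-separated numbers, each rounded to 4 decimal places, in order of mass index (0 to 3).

Step 0: x=[2.0000 6.0000 14.0000 18.0000] v=[0.0000 0.0000 0.0000 -1.0000]
Step 1: x=[2.0000 6.0400 13.9600 17.9000] v=[0.0000 0.4000 -0.4000 -1.0000]
Step 2: x=[2.0004 6.1188 13.8802 17.8006] v=[0.0040 0.7880 -0.7980 -0.9940]
Step 3: x=[2.0020 6.2340 13.7620 17.7020] v=[0.0158 1.1523 -1.1821 -0.9860]
Step 4: x=[2.0059 6.3822 13.6079 17.6040] v=[0.0390 1.4819 -1.5409 -0.9800]
Step 5: x=[2.0136 6.5589 13.4215 17.5060] v=[0.0766 1.7668 -1.8639 -0.9796]
Step 6: x=[2.0267 6.7588 13.2073 17.4072] v=[0.1311 1.9985 -2.1417 -0.9881]
Step 7: x=[2.0471 6.9758 12.9706 17.3064] v=[0.2043 2.1701 -2.3666 -1.0081]
Step 8: x=[2.0768 7.2035 12.7174 17.2022] v=[0.2972 2.2767 -2.5325 -1.0417]

Answer: 2.0768 7.2035 12.7174 17.2022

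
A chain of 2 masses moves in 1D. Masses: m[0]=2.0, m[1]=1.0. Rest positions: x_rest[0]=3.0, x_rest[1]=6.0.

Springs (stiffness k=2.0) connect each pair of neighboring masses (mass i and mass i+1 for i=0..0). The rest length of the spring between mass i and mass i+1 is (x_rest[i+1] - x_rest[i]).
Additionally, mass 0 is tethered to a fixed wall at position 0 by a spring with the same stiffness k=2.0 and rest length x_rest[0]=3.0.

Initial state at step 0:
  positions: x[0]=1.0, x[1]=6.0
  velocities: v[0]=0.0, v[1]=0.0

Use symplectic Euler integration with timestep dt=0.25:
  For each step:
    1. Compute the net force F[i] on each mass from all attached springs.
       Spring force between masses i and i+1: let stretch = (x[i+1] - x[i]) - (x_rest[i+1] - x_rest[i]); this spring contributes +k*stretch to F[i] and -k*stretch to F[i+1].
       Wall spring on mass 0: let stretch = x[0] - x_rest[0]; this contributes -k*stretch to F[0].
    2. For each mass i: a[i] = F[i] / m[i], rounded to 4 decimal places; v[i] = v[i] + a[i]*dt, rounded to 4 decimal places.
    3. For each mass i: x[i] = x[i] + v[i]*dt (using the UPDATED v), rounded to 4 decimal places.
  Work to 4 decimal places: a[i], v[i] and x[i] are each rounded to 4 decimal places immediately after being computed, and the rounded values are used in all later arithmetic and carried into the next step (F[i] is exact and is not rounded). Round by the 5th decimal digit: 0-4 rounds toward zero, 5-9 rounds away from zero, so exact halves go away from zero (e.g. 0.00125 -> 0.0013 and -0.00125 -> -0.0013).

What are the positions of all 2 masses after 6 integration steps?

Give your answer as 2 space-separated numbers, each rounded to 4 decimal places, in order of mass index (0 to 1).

Answer: 3.7005 4.1016

Derivation:
Step 0: x=[1.0000 6.0000] v=[0.0000 0.0000]
Step 1: x=[1.2500 5.7500] v=[1.0000 -1.0000]
Step 2: x=[1.7031 5.3125] v=[1.8125 -1.7500]
Step 3: x=[2.2754 4.7988] v=[2.2891 -2.0547]
Step 4: x=[2.8632 4.3447] v=[2.3511 -1.8164]
Step 5: x=[3.3646 4.0804] v=[2.0057 -1.0572]
Step 6: x=[3.7005 4.1016] v=[1.3435 0.0849]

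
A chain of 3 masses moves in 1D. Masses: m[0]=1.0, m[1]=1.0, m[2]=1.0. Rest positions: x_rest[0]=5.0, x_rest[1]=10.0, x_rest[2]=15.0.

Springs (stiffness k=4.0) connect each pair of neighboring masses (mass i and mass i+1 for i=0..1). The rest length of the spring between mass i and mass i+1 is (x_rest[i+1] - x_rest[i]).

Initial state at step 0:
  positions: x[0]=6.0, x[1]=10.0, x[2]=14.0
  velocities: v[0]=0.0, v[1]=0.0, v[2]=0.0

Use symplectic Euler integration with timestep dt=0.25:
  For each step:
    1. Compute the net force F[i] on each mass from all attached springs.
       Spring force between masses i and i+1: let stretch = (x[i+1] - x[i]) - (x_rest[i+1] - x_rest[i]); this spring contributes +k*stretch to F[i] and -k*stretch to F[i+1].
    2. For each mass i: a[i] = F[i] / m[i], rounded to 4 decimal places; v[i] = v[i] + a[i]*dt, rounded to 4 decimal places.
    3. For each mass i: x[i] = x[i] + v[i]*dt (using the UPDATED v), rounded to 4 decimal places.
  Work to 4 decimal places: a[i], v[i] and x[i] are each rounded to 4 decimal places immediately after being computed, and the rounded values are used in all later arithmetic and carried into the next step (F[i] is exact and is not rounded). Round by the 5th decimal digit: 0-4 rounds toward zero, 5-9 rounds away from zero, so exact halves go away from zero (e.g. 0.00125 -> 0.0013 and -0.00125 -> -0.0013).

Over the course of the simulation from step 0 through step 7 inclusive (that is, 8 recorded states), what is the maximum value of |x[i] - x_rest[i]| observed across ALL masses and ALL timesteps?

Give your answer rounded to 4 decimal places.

Step 0: x=[6.0000 10.0000 14.0000] v=[0.0000 0.0000 0.0000]
Step 1: x=[5.7500 10.0000 14.2500] v=[-1.0000 0.0000 1.0000]
Step 2: x=[5.3125 10.0000 14.6875] v=[-1.7500 0.0000 1.7500]
Step 3: x=[4.7969 10.0000 15.2031] v=[-2.0625 0.0000 2.0625]
Step 4: x=[4.3321 10.0000 15.6680] v=[-1.8594 0.0000 1.8594]
Step 5: x=[4.0342 10.0000 15.9659] v=[-1.1915 0.0001 1.1914]
Step 6: x=[3.9778 10.0001 16.0223] v=[-0.2257 0.0002 0.2255]
Step 7: x=[4.1770 10.0001 15.8231] v=[0.7966 0.0001 -0.7967]
Max displacement = 1.0223

Answer: 1.0223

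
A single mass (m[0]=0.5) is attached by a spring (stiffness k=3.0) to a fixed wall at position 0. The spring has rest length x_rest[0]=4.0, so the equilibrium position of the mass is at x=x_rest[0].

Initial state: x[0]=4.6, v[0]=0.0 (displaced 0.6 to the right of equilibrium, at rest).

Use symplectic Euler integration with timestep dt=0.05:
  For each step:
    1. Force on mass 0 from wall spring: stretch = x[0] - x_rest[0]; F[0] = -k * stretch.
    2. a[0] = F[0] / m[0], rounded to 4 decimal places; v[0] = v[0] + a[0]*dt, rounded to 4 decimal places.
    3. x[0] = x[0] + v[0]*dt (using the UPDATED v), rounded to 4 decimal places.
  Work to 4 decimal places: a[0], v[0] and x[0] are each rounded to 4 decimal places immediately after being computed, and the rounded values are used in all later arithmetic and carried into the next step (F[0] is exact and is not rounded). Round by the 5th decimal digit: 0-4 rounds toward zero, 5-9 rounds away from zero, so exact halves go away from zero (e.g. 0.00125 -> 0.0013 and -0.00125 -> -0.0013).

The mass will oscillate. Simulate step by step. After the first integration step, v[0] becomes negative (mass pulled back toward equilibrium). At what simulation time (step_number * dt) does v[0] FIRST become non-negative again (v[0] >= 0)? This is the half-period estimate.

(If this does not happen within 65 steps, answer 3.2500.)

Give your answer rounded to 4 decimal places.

Answer: 1.3000

Derivation:
Step 0: x=[4.6000] v=[0.0000]
Step 1: x=[4.5910] v=[-0.1800]
Step 2: x=[4.5731] v=[-0.3573]
Step 3: x=[4.5466] v=[-0.5292]
Step 4: x=[4.5119] v=[-0.6932]
Step 5: x=[4.4696] v=[-0.8468]
Step 6: x=[4.4202] v=[-0.9877]
Step 7: x=[4.3645] v=[-1.1138]
Step 8: x=[4.3033] v=[-1.2232]
Step 9: x=[4.2376] v=[-1.3142]
Step 10: x=[4.1683] v=[-1.3855]
Step 11: x=[4.0965] v=[-1.4360]
Step 12: x=[4.0233] v=[-1.4650]
Step 13: x=[3.9497] v=[-1.4720]
Step 14: x=[3.8769] v=[-1.4569]
Step 15: x=[3.8059] v=[-1.4200]
Step 16: x=[3.7378] v=[-1.3618]
Step 17: x=[3.6736] v=[-1.2831]
Step 18: x=[3.6143] v=[-1.1852]
Step 19: x=[3.5608] v=[-1.0695]
Step 20: x=[3.5139] v=[-0.9377]
Step 21: x=[3.4743] v=[-0.7919]
Step 22: x=[3.4426] v=[-0.6342]
Step 23: x=[3.4193] v=[-0.4670]
Step 24: x=[3.4047] v=[-0.2928]
Step 25: x=[3.3990] v=[-0.1142]
Step 26: x=[3.4023] v=[0.0661]
First v>=0 after going negative at step 26, time=1.3000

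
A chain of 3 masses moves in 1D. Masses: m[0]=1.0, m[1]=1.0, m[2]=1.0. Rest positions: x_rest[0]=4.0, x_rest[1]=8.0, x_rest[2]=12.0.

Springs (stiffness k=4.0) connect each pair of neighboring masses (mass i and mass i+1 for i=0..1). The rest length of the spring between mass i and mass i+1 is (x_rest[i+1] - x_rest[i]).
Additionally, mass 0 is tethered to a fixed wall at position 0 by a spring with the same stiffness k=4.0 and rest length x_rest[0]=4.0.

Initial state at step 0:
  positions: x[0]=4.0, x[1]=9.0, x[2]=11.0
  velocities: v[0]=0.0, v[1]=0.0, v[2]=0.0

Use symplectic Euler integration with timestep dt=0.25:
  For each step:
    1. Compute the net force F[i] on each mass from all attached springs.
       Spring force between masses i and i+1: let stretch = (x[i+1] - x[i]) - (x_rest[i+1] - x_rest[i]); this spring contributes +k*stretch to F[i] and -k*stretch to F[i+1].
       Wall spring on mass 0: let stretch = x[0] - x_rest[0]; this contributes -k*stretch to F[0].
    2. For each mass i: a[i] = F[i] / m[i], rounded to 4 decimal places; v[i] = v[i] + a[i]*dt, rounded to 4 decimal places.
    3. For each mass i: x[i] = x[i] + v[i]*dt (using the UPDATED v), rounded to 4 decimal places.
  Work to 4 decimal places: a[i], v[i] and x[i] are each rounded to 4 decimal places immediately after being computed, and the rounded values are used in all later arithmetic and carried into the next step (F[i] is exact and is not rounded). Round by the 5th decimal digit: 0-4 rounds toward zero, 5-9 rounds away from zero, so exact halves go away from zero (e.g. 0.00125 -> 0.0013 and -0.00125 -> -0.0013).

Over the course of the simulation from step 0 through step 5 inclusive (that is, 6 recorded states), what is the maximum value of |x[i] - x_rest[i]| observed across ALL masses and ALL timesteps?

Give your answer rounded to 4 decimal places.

Step 0: x=[4.0000 9.0000 11.0000] v=[0.0000 0.0000 0.0000]
Step 1: x=[4.2500 8.2500 11.5000] v=[1.0000 -3.0000 2.0000]
Step 2: x=[4.4375 7.3125 12.1875] v=[0.7500 -3.7500 2.7500]
Step 3: x=[4.2344 6.8750 12.6563] v=[-0.8125 -1.7500 1.8750]
Step 4: x=[3.6328 7.2227 12.6797] v=[-2.4063 1.3907 0.0937]
Step 5: x=[3.0205 8.0372 12.3389] v=[-2.4492 3.2578 -1.3633]
Max displacement = 1.1250

Answer: 1.1250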